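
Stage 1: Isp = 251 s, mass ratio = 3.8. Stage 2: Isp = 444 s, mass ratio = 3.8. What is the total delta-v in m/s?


dV1 = 251 * 9.81 * ln(3.8) = 3287.2 m/s
dV2 = 444 * 9.81 * ln(3.8) = 5814.8 m/s
Total dV = 3287.2 + 5814.8 = 9102.0 m/s ~ 9102 m/s

9102 m/s


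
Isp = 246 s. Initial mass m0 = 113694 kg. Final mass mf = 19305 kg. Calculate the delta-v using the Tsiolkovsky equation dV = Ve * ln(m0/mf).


Ve = 246 * 9.81 = 2413.26 m/s
dV = 2413.26 * ln(113694/19305) = 4279 m/s

4279 m/s


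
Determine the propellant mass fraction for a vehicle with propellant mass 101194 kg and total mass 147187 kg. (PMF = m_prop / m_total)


PMF = 101194 / 147187 = 0.688

0.688


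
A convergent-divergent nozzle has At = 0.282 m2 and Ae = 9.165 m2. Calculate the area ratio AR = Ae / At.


AR = 9.165 / 0.282 = 32.5

32.5


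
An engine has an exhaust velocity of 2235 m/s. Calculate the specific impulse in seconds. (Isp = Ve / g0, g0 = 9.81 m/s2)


Isp = Ve / g0 = 2235 / 9.81 = 227.8 s

227.8 s


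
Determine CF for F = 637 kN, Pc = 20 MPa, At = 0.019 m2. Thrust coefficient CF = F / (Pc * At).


CF = 637000 / (20e6 * 0.019) = 1.68

1.68


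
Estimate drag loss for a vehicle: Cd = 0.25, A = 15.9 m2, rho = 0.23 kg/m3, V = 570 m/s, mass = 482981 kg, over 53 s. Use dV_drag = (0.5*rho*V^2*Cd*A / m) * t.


D = 0.5 * 0.23 * 570^2 * 0.25 * 15.9 = 148519.91 N
a = 148519.91 / 482981 = 0.3075 m/s2
dV = 0.3075 * 53 = 16.3 m/s

16.3 m/s


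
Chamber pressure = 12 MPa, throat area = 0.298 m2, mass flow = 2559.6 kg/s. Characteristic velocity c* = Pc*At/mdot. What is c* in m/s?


c* = 12e6 * 0.298 / 2559.6 = 1397 m/s

1397 m/s


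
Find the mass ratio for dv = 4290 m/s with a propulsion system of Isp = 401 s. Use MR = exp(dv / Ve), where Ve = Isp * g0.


Ve = 401 * 9.81 = 3933.81 m/s
MR = exp(4290 / 3933.81) = 2.976

2.976


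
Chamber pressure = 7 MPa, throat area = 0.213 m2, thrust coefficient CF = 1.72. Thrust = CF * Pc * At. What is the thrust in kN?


F = 1.72 * 7e6 * 0.213 = 2.5645e+06 N = 2564.5 kN

2564.5 kN


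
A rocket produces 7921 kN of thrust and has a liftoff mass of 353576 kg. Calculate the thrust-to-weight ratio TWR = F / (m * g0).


TWR = 7921000 / (353576 * 9.81) = 2.28

2.28


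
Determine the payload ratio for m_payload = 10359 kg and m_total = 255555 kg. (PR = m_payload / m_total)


PR = 10359 / 255555 = 0.0405

0.0405


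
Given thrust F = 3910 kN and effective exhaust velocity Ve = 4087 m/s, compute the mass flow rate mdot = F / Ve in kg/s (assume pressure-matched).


mdot = F / Ve = 3910000 / 4087 = 956.7 kg/s

956.7 kg/s


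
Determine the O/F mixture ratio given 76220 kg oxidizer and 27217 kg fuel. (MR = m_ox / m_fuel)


MR = 76220 / 27217 = 2.8

2.8


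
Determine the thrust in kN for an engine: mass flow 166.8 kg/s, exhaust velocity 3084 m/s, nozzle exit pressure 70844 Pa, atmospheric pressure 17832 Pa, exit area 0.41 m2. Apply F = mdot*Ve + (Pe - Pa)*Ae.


F = 166.8 * 3084 + (70844 - 17832) * 0.41 = 536146.0 N = 536.1 kN

536.1 kN


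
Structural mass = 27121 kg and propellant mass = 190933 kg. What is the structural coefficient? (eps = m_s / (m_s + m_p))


eps = 27121 / (27121 + 190933) = 0.1244

0.1244


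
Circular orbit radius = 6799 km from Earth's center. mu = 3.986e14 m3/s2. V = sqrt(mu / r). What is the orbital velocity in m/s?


V = sqrt(3.986e14 / 6799000) = 7657 m/s

7657 m/s


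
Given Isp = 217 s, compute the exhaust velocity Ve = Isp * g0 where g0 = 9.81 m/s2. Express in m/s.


Ve = Isp * g0 = 217 * 9.81 = 2128.8 m/s

2128.8 m/s


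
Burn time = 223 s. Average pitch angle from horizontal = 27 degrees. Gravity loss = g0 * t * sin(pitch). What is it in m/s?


GL = 9.81 * 223 * sin(27 deg) = 993 m/s

993 m/s


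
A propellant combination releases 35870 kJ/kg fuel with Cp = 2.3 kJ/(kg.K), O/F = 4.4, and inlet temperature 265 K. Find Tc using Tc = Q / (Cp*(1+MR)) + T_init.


Tc = 35870 / (2.3 * (1 + 4.4)) + 265 = 3153 K

3153 K


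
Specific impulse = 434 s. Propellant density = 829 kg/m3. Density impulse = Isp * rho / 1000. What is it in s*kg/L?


rho*Isp = 434 * 829 / 1000 = 360 s*kg/L

360 s*kg/L


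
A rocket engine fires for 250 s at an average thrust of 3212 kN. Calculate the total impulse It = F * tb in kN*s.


It = 3212 * 250 = 803000 kN*s

803000 kN*s


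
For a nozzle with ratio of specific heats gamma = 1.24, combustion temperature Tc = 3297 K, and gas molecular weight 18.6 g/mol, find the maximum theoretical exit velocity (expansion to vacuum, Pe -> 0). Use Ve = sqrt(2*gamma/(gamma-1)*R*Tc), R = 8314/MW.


R = 8314 / 18.6 = 446.99 J/(kg.K)
Ve = sqrt(2 * 1.24 / (1.24 - 1) * 446.99 * 3297) = 3902 m/s

3902 m/s


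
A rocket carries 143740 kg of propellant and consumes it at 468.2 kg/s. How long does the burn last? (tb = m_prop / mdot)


tb = 143740 / 468.2 = 307.0 s

307.0 s


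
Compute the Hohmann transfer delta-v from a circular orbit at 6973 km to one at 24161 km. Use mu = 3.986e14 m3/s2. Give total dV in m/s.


V1 = sqrt(mu/r1) = 7560.64 m/s
dV1 = V1*(sqrt(2*r2/(r1+r2)) - 1) = 1858.55 m/s
V2 = sqrt(mu/r2) = 4061.73 m/s
dV2 = V2*(1 - sqrt(2*r1/(r1+r2))) = 1343.3 m/s
Total dV = 3202 m/s

3202 m/s


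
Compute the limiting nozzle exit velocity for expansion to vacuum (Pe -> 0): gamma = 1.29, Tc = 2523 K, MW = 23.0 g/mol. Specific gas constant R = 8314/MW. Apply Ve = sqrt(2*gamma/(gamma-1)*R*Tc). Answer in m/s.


R = 8314 / 23.0 = 361.48 J/(kg.K)
Ve = sqrt(2 * 1.29 / (1.29 - 1) * 361.48 * 2523) = 2848 m/s

2848 m/s


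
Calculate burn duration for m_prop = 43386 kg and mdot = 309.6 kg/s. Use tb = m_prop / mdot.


tb = 43386 / 309.6 = 140.1 s

140.1 s


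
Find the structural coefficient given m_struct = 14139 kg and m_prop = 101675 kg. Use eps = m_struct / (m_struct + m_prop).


eps = 14139 / (14139 + 101675) = 0.1221

0.1221


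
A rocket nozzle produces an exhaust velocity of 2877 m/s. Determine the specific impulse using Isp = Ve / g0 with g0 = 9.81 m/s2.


Isp = Ve / g0 = 2877 / 9.81 = 293.3 s

293.3 s


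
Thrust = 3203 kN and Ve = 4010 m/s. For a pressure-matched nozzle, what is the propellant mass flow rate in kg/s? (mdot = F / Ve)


mdot = F / Ve = 3203000 / 4010 = 798.8 kg/s

798.8 kg/s


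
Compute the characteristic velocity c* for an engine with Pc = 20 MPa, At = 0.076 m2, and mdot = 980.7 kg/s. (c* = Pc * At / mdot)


c* = 20e6 * 0.076 / 980.7 = 1550 m/s

1550 m/s


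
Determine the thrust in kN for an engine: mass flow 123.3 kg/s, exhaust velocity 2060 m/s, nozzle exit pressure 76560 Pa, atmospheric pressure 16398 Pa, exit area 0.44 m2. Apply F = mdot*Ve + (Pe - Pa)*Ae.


F = 123.3 * 2060 + (76560 - 16398) * 0.44 = 280469.0 N = 280.5 kN

280.5 kN


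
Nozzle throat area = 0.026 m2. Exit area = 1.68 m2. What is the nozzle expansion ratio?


AR = 1.68 / 0.026 = 64.6

64.6


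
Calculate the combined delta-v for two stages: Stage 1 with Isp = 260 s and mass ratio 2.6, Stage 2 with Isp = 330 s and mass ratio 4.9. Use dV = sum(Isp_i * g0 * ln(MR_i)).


dV1 = 260 * 9.81 * ln(2.6) = 2437.1 m/s
dV2 = 330 * 9.81 * ln(4.9) = 5144.8 m/s
Total dV = 2437.1 + 5144.8 = 7581.9 m/s ~ 7582 m/s

7582 m/s


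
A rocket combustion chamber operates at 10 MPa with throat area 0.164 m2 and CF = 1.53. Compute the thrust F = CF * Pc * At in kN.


F = 1.53 * 10e6 * 0.164 = 2.5092e+06 N = 2509.2 kN

2509.2 kN


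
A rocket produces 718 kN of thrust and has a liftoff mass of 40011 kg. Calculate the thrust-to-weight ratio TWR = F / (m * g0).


TWR = 718000 / (40011 * 9.81) = 1.83

1.83


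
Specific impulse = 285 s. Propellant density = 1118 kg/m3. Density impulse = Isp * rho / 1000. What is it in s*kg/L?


rho*Isp = 285 * 1118 / 1000 = 319 s*kg/L

319 s*kg/L


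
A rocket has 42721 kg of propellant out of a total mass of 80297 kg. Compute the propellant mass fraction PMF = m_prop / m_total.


PMF = 42721 / 80297 = 0.532

0.532


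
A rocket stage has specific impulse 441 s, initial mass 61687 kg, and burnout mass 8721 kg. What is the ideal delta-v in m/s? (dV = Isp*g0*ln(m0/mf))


Ve = 441 * 9.81 = 4326.21 m/s
dV = 4326.21 * ln(61687/8721) = 8464 m/s

8464 m/s


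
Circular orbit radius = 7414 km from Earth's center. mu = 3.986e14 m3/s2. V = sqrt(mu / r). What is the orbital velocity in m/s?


V = sqrt(3.986e14 / 7414000) = 7332 m/s

7332 m/s


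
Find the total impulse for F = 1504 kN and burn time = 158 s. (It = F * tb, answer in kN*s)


It = 1504 * 158 = 237632 kN*s

237632 kN*s


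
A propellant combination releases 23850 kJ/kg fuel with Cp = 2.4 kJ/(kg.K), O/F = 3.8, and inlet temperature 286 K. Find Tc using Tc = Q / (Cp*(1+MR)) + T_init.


Tc = 23850 / (2.4 * (1 + 3.8)) + 286 = 2356 K

2356 K


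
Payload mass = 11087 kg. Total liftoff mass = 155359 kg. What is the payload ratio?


PR = 11087 / 155359 = 0.0714

0.0714


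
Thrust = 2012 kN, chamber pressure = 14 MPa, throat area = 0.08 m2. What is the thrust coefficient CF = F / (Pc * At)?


CF = 2012000 / (14e6 * 0.08) = 1.8

1.8


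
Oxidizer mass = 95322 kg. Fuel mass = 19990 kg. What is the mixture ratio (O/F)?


MR = 95322 / 19990 = 4.77

4.77


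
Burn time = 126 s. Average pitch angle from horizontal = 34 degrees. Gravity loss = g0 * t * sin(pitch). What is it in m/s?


GL = 9.81 * 126 * sin(34 deg) = 691 m/s

691 m/s


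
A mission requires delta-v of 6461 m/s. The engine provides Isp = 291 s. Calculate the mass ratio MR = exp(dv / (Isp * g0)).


Ve = 291 * 9.81 = 2854.71 m/s
MR = exp(6461 / 2854.71) = 9.615

9.615


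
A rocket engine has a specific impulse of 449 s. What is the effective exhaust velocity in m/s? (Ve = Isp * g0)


Ve = Isp * g0 = 449 * 9.81 = 4404.7 m/s

4404.7 m/s


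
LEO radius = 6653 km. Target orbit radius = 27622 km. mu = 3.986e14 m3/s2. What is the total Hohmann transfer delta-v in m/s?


V1 = sqrt(mu/r1) = 7740.34 m/s
dV1 = V1*(sqrt(2*r2/(r1+r2)) - 1) = 2086.5 m/s
V2 = sqrt(mu/r2) = 3798.75 m/s
dV2 = V2*(1 - sqrt(2*r1/(r1+r2))) = 1431.87 m/s
Total dV = 3518 m/s

3518 m/s


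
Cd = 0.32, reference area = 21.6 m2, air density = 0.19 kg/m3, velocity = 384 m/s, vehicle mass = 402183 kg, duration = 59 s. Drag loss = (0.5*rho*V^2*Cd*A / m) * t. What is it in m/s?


D = 0.5 * 0.19 * 384^2 * 0.32 * 21.6 = 96825.51 N
a = 96825.51 / 402183 = 0.2407 m/s2
dV = 0.2407 * 59 = 14.2 m/s

14.2 m/s


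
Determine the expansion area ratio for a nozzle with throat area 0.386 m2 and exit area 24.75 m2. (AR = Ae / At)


AR = 24.75 / 0.386 = 64.1

64.1


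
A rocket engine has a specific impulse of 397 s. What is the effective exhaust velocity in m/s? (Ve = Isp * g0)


Ve = Isp * g0 = 397 * 9.81 = 3894.6 m/s

3894.6 m/s


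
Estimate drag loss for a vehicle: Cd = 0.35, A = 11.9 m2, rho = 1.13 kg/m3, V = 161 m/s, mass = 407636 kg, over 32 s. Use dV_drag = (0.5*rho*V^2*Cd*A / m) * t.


D = 0.5 * 1.13 * 161^2 * 0.35 * 11.9 = 60997.95 N
a = 60997.95 / 407636 = 0.1496 m/s2
dV = 0.1496 * 32 = 4.8 m/s

4.8 m/s


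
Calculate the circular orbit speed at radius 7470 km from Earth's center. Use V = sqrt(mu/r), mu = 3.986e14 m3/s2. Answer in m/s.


V = sqrt(3.986e14 / 7470000) = 7305 m/s

7305 m/s


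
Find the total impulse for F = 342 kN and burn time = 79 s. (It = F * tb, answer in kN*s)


It = 342 * 79 = 27018 kN*s

27018 kN*s


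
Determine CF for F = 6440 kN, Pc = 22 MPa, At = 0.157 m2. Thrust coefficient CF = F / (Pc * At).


CF = 6440000 / (22e6 * 0.157) = 1.86

1.86


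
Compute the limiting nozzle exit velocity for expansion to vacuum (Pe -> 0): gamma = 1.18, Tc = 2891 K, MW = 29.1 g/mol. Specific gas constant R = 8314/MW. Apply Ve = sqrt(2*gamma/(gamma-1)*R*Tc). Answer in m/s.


R = 8314 / 29.1 = 285.7 J/(kg.K)
Ve = sqrt(2 * 1.18 / (1.18 - 1) * 285.7 * 2891) = 3291 m/s

3291 m/s


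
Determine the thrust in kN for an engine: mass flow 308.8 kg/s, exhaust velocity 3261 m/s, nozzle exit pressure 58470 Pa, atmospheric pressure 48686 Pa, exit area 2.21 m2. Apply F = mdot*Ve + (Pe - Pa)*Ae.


F = 308.8 * 3261 + (58470 - 48686) * 2.21 = 1.0286e+06 N = 1028.6 kN

1028.6 kN


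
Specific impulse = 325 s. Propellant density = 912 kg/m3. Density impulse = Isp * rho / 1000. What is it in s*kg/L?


rho*Isp = 325 * 912 / 1000 = 296 s*kg/L

296 s*kg/L


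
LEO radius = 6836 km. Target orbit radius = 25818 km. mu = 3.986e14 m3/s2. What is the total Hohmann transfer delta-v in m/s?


V1 = sqrt(mu/r1) = 7636.03 m/s
dV1 = V1*(sqrt(2*r2/(r1+r2)) - 1) = 1966.28 m/s
V2 = sqrt(mu/r2) = 3929.23 m/s
dV2 = V2*(1 - sqrt(2*r1/(r1+r2))) = 1386.76 m/s
Total dV = 3353 m/s

3353 m/s


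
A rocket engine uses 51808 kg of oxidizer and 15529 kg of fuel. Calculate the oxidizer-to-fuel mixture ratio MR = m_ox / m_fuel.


MR = 51808 / 15529 = 3.34

3.34


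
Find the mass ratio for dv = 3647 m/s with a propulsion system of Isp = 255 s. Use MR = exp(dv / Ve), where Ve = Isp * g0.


Ve = 255 * 9.81 = 2501.55 m/s
MR = exp(3647 / 2501.55) = 4.297

4.297


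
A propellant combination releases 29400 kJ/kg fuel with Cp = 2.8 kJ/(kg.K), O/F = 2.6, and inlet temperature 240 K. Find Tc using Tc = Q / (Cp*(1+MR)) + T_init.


Tc = 29400 / (2.8 * (1 + 2.6)) + 240 = 3157 K

3157 K


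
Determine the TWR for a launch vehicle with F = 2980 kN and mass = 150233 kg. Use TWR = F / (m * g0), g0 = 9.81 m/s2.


TWR = 2980000 / (150233 * 9.81) = 2.02

2.02


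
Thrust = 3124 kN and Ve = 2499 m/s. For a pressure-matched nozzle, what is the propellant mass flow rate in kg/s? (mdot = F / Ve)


mdot = F / Ve = 3124000 / 2499 = 1250.1 kg/s

1250.1 kg/s


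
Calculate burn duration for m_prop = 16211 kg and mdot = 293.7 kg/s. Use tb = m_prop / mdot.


tb = 16211 / 293.7 = 55.2 s

55.2 s


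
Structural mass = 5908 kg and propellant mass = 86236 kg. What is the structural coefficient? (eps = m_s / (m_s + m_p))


eps = 5908 / (5908 + 86236) = 0.0641

0.0641


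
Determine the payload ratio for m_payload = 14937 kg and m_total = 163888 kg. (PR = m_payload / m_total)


PR = 14937 / 163888 = 0.0911

0.0911


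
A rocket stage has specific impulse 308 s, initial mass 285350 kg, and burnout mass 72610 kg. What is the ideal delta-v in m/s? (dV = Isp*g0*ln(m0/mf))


Ve = 308 * 9.81 = 3021.48 m/s
dV = 3021.48 * ln(285350/72610) = 4135 m/s

4135 m/s


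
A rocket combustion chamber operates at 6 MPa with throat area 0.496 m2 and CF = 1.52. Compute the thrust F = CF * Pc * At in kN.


F = 1.52 * 6e6 * 0.496 = 4.5235e+06 N = 4523.5 kN

4523.5 kN


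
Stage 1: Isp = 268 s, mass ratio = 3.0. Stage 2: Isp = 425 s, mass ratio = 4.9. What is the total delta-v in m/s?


dV1 = 268 * 9.81 * ln(3.0) = 2888.3 m/s
dV2 = 425 * 9.81 * ln(4.9) = 6625.9 m/s
Total dV = 2888.3 + 6625.9 = 9514.2 m/s ~ 9514 m/s

9514 m/s


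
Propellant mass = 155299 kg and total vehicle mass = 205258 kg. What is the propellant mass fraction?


PMF = 155299 / 205258 = 0.757

0.757


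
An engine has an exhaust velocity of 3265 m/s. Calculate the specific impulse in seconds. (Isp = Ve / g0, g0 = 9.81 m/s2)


Isp = Ve / g0 = 3265 / 9.81 = 332.8 s

332.8 s


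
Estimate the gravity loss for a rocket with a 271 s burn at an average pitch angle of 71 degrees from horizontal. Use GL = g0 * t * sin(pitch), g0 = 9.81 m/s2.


GL = 9.81 * 271 * sin(71 deg) = 2514 m/s

2514 m/s


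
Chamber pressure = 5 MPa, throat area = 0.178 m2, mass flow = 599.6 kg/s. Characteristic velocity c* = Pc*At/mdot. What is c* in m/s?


c* = 5e6 * 0.178 / 599.6 = 1484 m/s

1484 m/s


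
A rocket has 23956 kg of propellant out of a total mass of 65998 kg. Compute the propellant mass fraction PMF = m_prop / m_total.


PMF = 23956 / 65998 = 0.363

0.363


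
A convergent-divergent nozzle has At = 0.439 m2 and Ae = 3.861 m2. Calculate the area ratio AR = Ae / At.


AR = 3.861 / 0.439 = 8.8

8.8


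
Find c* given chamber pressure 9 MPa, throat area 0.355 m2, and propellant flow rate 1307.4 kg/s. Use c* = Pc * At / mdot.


c* = 9e6 * 0.355 / 1307.4 = 2444 m/s

2444 m/s


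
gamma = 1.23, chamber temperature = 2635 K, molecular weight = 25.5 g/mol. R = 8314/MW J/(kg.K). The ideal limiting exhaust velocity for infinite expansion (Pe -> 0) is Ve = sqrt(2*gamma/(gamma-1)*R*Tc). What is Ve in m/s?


R = 8314 / 25.5 = 326.04 J/(kg.K)
Ve = sqrt(2 * 1.23 / (1.23 - 1) * 326.04 * 2635) = 3031 m/s

3031 m/s


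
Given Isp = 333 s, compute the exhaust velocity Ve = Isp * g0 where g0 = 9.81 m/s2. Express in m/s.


Ve = Isp * g0 = 333 * 9.81 = 3266.7 m/s

3266.7 m/s


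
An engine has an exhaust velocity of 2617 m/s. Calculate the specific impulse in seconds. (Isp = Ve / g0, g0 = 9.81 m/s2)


Isp = Ve / g0 = 2617 / 9.81 = 266.8 s

266.8 s


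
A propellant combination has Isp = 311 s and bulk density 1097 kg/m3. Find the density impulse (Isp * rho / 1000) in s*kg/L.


rho*Isp = 311 * 1097 / 1000 = 341 s*kg/L

341 s*kg/L


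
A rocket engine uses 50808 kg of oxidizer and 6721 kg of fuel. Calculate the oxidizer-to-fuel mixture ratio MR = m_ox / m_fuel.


MR = 50808 / 6721 = 7.56

7.56


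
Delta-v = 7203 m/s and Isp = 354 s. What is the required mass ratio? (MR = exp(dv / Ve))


Ve = 354 * 9.81 = 3472.74 m/s
MR = exp(7203 / 3472.74) = 7.958

7.958


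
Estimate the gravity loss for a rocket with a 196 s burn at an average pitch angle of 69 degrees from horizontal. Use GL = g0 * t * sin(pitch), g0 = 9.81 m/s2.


GL = 9.81 * 196 * sin(69 deg) = 1795 m/s

1795 m/s


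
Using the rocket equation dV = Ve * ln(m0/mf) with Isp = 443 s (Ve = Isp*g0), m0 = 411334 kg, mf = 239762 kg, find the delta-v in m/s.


Ve = 443 * 9.81 = 4345.83 m/s
dV = 4345.83 * ln(411334/239762) = 2346 m/s

2346 m/s


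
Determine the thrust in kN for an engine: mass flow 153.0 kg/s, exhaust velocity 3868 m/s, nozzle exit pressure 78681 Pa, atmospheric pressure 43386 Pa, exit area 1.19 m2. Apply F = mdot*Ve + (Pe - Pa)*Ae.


F = 153.0 * 3868 + (78681 - 43386) * 1.19 = 633805.0 N = 633.8 kN

633.8 kN


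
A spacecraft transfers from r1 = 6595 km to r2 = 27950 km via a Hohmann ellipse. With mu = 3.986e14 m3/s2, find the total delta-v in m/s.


V1 = sqrt(mu/r1) = 7774.3 m/s
dV1 = V1*(sqrt(2*r2/(r1+r2)) - 1) = 2115.21 m/s
V2 = sqrt(mu/r2) = 3776.4 m/s
dV2 = V2*(1 - sqrt(2*r1/(r1+r2))) = 1442.9 m/s
Total dV = 3558 m/s

3558 m/s


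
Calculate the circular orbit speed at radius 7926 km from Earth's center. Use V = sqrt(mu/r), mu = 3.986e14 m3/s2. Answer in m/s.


V = sqrt(3.986e14 / 7926000) = 7092 m/s

7092 m/s


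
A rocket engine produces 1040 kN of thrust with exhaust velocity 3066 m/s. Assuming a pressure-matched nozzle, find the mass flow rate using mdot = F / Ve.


mdot = F / Ve = 1040000 / 3066 = 339.2 kg/s

339.2 kg/s


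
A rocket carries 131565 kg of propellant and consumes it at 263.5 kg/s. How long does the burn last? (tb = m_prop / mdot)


tb = 131565 / 263.5 = 499.3 s

499.3 s


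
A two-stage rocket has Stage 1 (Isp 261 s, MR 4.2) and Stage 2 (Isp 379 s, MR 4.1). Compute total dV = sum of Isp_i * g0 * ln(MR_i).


dV1 = 261 * 9.81 * ln(4.2) = 3674.4 m/s
dV2 = 379 * 9.81 * ln(4.1) = 5246.0 m/s
Total dV = 3674.4 + 5246.0 = 8920.4 m/s ~ 8920 m/s

8920 m/s


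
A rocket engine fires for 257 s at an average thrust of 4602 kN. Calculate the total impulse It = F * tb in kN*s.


It = 4602 * 257 = 1182714 kN*s

1182714 kN*s


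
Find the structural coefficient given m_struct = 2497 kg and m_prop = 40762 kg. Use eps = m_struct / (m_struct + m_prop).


eps = 2497 / (2497 + 40762) = 0.0577

0.0577


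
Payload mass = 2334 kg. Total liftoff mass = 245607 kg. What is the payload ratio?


PR = 2334 / 245607 = 0.0095

0.0095


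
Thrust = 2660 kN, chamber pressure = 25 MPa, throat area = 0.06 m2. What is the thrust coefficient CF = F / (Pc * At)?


CF = 2660000 / (25e6 * 0.06) = 1.77

1.77


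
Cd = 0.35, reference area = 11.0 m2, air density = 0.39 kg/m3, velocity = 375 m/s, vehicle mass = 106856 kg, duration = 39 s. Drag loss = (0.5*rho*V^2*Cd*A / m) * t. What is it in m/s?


D = 0.5 * 0.39 * 375^2 * 0.35 * 11.0 = 105574.22 N
a = 105574.22 / 106856 = 0.988 m/s2
dV = 0.988 * 39 = 38.5 m/s

38.5 m/s


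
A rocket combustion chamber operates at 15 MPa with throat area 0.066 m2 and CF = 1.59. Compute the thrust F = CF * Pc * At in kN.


F = 1.59 * 15e6 * 0.066 = 1.5741e+06 N = 1574.1 kN

1574.1 kN


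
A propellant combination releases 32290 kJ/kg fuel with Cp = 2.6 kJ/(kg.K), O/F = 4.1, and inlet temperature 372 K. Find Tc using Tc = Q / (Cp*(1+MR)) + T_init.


Tc = 32290 / (2.6 * (1 + 4.1)) + 372 = 2807 K

2807 K


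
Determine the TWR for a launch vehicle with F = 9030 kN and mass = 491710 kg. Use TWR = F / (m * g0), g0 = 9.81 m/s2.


TWR = 9030000 / (491710 * 9.81) = 1.87

1.87


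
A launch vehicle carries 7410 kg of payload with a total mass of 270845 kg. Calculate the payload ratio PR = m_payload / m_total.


PR = 7410 / 270845 = 0.0274

0.0274


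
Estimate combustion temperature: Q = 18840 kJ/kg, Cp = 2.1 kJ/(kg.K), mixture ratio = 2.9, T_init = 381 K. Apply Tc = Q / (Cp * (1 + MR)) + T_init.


Tc = 18840 / (2.1 * (1 + 2.9)) + 381 = 2681 K

2681 K


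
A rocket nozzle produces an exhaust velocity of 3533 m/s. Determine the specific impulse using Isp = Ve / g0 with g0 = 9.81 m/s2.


Isp = Ve / g0 = 3533 / 9.81 = 360.1 s

360.1 s


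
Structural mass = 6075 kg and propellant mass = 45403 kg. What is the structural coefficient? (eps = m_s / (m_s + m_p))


eps = 6075 / (6075 + 45403) = 0.118

0.118


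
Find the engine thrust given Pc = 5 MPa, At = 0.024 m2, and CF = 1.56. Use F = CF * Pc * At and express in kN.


F = 1.56 * 5e6 * 0.024 = 187200.0 N = 187.2 kN

187.2 kN


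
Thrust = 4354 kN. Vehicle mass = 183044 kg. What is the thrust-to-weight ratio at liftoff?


TWR = 4354000 / (183044 * 9.81) = 2.42

2.42


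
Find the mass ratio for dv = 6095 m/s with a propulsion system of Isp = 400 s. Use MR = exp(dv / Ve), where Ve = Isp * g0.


Ve = 400 * 9.81 = 3924.0 m/s
MR = exp(6095 / 3924.0) = 4.727

4.727


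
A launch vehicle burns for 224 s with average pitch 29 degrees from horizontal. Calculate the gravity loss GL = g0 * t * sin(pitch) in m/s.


GL = 9.81 * 224 * sin(29 deg) = 1065 m/s

1065 m/s


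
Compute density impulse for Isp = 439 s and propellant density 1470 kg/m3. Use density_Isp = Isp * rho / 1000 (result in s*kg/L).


rho*Isp = 439 * 1470 / 1000 = 645 s*kg/L

645 s*kg/L


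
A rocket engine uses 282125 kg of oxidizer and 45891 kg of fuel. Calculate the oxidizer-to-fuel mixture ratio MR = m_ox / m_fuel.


MR = 282125 / 45891 = 6.15

6.15


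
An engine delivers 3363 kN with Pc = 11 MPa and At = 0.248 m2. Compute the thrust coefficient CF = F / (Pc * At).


CF = 3363000 / (11e6 * 0.248) = 1.23

1.23


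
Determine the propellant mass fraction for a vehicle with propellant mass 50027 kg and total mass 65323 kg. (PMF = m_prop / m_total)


PMF = 50027 / 65323 = 0.766

0.766


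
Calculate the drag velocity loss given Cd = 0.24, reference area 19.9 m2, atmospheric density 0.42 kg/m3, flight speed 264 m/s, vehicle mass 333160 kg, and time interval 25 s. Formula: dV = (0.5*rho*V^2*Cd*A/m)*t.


D = 0.5 * 0.42 * 264^2 * 0.24 * 19.9 = 69902.3 N
a = 69902.3 / 333160 = 0.2098 m/s2
dV = 0.2098 * 25 = 5.2 m/s

5.2 m/s


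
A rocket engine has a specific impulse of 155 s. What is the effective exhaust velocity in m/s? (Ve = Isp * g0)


Ve = Isp * g0 = 155 * 9.81 = 1520.6 m/s

1520.6 m/s


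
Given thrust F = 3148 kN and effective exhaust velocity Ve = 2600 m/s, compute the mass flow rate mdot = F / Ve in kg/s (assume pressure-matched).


mdot = F / Ve = 3148000 / 2600 = 1210.8 kg/s

1210.8 kg/s


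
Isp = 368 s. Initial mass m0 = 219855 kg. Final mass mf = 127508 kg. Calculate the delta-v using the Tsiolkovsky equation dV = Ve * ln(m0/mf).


Ve = 368 * 9.81 = 3610.08 m/s
dV = 3610.08 * ln(219855/127508) = 1967 m/s

1967 m/s


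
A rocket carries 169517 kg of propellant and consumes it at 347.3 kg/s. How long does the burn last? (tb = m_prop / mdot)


tb = 169517 / 347.3 = 488.1 s

488.1 s


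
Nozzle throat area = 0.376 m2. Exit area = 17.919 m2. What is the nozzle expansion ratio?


AR = 17.919 / 0.376 = 47.7

47.7


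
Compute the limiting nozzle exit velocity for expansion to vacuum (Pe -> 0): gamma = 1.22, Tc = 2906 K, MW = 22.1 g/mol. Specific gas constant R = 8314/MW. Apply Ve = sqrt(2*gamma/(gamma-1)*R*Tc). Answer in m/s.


R = 8314 / 22.1 = 376.2 J/(kg.K)
Ve = sqrt(2 * 1.22 / (1.22 - 1) * 376.2 * 2906) = 3482 m/s

3482 m/s


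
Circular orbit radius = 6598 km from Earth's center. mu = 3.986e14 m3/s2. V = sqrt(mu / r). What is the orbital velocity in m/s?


V = sqrt(3.986e14 / 6598000) = 7773 m/s

7773 m/s


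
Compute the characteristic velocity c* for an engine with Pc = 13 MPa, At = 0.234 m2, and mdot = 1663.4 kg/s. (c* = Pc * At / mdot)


c* = 13e6 * 0.234 / 1663.4 = 1829 m/s

1829 m/s


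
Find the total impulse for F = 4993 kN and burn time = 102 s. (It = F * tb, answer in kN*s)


It = 4993 * 102 = 509286 kN*s

509286 kN*s


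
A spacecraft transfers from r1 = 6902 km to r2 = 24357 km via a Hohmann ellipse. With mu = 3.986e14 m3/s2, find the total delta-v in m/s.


V1 = sqrt(mu/r1) = 7599.43 m/s
dV1 = V1*(sqrt(2*r2/(r1+r2)) - 1) = 1887.38 m/s
V2 = sqrt(mu/r2) = 4045.36 m/s
dV2 = V2*(1 - sqrt(2*r1/(r1+r2))) = 1357.09 m/s
Total dV = 3244 m/s

3244 m/s


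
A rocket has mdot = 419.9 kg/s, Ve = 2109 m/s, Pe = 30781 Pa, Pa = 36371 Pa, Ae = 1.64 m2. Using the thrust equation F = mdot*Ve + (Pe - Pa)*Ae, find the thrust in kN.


F = 419.9 * 2109 + (30781 - 36371) * 1.64 = 876402.0 N = 876.4 kN

876.4 kN


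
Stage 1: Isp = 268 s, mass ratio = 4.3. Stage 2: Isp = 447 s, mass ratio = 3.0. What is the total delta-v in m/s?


dV1 = 268 * 9.81 * ln(4.3) = 3834.8 m/s
dV2 = 447 * 9.81 * ln(3.0) = 4817.5 m/s
Total dV = 3834.8 + 4817.5 = 8652.3 m/s ~ 8652 m/s

8652 m/s


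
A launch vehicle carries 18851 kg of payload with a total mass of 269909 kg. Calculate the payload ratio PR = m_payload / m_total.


PR = 18851 / 269909 = 0.0698

0.0698


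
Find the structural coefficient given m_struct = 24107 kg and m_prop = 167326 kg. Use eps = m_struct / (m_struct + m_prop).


eps = 24107 / (24107 + 167326) = 0.1259

0.1259


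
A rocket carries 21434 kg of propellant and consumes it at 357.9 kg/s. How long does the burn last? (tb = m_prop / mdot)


tb = 21434 / 357.9 = 59.9 s

59.9 s


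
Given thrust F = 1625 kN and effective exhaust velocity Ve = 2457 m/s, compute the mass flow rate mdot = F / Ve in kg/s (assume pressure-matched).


mdot = F / Ve = 1625000 / 2457 = 661.4 kg/s

661.4 kg/s


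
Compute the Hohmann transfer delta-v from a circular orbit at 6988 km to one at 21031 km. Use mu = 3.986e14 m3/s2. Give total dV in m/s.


V1 = sqrt(mu/r1) = 7552.53 m/s
dV1 = V1*(sqrt(2*r2/(r1+r2)) - 1) = 1701.08 m/s
V2 = sqrt(mu/r2) = 4353.5 m/s
dV2 = V2*(1 - sqrt(2*r1/(r1+r2))) = 1278.79 m/s
Total dV = 2980 m/s

2980 m/s


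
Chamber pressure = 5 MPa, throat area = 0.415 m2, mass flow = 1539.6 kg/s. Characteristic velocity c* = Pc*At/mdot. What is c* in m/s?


c* = 5e6 * 0.415 / 1539.6 = 1348 m/s

1348 m/s


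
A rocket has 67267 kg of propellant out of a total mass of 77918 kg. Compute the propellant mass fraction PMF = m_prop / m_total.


PMF = 67267 / 77918 = 0.863

0.863


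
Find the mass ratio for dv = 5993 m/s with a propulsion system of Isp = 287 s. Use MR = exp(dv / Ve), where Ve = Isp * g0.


Ve = 287 * 9.81 = 2815.47 m/s
MR = exp(5993 / 2815.47) = 8.403

8.403


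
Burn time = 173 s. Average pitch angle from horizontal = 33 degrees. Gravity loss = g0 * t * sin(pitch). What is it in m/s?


GL = 9.81 * 173 * sin(33 deg) = 924 m/s

924 m/s


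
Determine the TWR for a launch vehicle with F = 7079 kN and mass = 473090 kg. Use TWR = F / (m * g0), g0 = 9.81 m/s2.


TWR = 7079000 / (473090 * 9.81) = 1.53

1.53


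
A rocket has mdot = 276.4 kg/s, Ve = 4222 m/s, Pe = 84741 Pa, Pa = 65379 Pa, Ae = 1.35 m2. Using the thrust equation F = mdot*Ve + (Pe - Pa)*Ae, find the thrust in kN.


F = 276.4 * 4222 + (84741 - 65379) * 1.35 = 1.1931e+06 N = 1193.1 kN

1193.1 kN


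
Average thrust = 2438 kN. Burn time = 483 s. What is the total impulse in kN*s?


It = 2438 * 483 = 1177554 kN*s

1177554 kN*s


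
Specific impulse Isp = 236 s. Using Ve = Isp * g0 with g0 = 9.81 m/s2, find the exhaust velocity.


Ve = Isp * g0 = 236 * 9.81 = 2315.2 m/s

2315.2 m/s


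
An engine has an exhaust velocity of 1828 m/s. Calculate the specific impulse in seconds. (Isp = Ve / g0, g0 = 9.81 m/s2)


Isp = Ve / g0 = 1828 / 9.81 = 186.3 s

186.3 s


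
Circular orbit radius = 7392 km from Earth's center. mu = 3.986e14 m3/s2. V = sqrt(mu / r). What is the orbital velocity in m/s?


V = sqrt(3.986e14 / 7392000) = 7343 m/s

7343 m/s


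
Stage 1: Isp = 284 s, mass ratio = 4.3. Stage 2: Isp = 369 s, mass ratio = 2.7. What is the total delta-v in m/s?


dV1 = 284 * 9.81 * ln(4.3) = 4063.8 m/s
dV2 = 369 * 9.81 * ln(2.7) = 3595.5 m/s
Total dV = 4063.8 + 3595.5 = 7659.3 m/s ~ 7659 m/s

7659 m/s


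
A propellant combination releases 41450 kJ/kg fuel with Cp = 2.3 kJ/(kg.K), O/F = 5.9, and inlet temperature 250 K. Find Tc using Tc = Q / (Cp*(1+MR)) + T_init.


Tc = 41450 / (2.3 * (1 + 5.9)) + 250 = 2862 K

2862 K


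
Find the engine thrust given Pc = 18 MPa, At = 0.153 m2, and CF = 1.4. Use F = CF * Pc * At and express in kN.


F = 1.4 * 18e6 * 0.153 = 3.8556e+06 N = 3855.6 kN

3855.6 kN


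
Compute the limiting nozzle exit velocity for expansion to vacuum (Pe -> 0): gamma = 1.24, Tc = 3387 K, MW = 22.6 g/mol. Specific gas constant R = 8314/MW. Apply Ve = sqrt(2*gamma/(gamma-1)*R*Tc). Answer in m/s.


R = 8314 / 22.6 = 367.88 J/(kg.K)
Ve = sqrt(2 * 1.24 / (1.24 - 1) * 367.88 * 3387) = 3588 m/s

3588 m/s


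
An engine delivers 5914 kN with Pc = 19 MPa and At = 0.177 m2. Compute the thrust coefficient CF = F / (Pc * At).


CF = 5914000 / (19e6 * 0.177) = 1.76

1.76


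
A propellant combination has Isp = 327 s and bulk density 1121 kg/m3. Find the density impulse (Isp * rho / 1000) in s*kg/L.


rho*Isp = 327 * 1121 / 1000 = 367 s*kg/L

367 s*kg/L


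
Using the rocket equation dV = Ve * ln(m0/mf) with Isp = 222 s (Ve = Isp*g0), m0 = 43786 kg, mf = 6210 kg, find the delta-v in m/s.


Ve = 222 * 9.81 = 2177.82 m/s
dV = 2177.82 * ln(43786/6210) = 4254 m/s

4254 m/s


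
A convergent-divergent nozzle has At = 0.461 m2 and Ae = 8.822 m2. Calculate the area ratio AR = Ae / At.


AR = 8.822 / 0.461 = 19.1

19.1


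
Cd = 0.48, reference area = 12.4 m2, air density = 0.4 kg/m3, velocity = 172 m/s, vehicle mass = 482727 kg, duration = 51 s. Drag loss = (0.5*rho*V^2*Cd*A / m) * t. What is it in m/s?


D = 0.5 * 0.4 * 172^2 * 0.48 * 12.4 = 35216.79 N
a = 35216.79 / 482727 = 0.073 m/s2
dV = 0.073 * 51 = 3.7 m/s

3.7 m/s


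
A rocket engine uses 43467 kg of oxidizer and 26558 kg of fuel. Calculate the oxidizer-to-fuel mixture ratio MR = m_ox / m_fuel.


MR = 43467 / 26558 = 1.64

1.64


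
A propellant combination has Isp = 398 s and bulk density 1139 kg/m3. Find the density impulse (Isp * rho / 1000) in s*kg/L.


rho*Isp = 398 * 1139 / 1000 = 453 s*kg/L

453 s*kg/L


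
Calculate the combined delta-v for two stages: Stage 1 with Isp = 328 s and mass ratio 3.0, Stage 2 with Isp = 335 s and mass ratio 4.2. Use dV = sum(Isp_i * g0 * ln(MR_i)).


dV1 = 328 * 9.81 * ln(3.0) = 3535.0 m/s
dV2 = 335 * 9.81 * ln(4.2) = 4716.2 m/s
Total dV = 3535.0 + 4716.2 = 8251.2 m/s ~ 8251 m/s

8251 m/s


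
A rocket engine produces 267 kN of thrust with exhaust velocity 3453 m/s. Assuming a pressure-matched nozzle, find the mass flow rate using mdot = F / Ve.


mdot = F / Ve = 267000 / 3453 = 77.3 kg/s

77.3 kg/s


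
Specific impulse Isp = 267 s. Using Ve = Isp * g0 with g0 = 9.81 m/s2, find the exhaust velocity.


Ve = Isp * g0 = 267 * 9.81 = 2619.3 m/s

2619.3 m/s


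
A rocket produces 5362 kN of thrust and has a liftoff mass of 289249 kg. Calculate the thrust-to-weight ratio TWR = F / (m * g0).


TWR = 5362000 / (289249 * 9.81) = 1.89

1.89


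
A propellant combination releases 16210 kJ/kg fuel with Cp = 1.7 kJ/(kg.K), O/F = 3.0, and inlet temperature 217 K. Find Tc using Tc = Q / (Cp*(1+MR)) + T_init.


Tc = 16210 / (1.7 * (1 + 3.0)) + 217 = 2601 K

2601 K


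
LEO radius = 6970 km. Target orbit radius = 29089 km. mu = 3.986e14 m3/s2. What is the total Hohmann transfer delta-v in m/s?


V1 = sqrt(mu/r1) = 7562.27 m/s
dV1 = V1*(sqrt(2*r2/(r1+r2)) - 1) = 2043.34 m/s
V2 = sqrt(mu/r2) = 3701.73 m/s
dV2 = V2*(1 - sqrt(2*r1/(r1+r2))) = 1400.13 m/s
Total dV = 3443 m/s

3443 m/s


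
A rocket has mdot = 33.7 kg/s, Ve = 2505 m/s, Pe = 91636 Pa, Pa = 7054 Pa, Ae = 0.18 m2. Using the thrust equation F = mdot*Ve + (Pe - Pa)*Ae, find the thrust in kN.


F = 33.7 * 2505 + (91636 - 7054) * 0.18 = 99643.0 N = 99.6 kN

99.6 kN


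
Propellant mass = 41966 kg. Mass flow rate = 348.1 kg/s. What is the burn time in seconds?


tb = 41966 / 348.1 = 120.6 s

120.6 s


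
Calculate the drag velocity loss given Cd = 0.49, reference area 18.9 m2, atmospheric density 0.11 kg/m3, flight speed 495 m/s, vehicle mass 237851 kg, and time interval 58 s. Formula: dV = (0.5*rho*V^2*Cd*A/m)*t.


D = 0.5 * 0.11 * 495^2 * 0.49 * 18.9 = 124804.71 N
a = 124804.71 / 237851 = 0.5247 m/s2
dV = 0.5247 * 58 = 30.4 m/s

30.4 m/s


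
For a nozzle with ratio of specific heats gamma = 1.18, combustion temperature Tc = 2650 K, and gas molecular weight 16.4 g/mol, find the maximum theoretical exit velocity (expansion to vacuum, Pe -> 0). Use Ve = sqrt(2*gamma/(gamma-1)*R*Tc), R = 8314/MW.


R = 8314 / 16.4 = 506.95 J/(kg.K)
Ve = sqrt(2 * 1.18 / (1.18 - 1) * 506.95 * 2650) = 4197 m/s

4197 m/s


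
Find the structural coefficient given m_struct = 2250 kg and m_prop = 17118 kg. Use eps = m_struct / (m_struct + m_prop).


eps = 2250 / (2250 + 17118) = 0.1162

0.1162


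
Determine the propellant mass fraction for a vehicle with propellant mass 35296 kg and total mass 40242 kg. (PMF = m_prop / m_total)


PMF = 35296 / 40242 = 0.877

0.877


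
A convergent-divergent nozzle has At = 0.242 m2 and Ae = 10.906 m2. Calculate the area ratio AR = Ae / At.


AR = 10.906 / 0.242 = 45.1

45.1


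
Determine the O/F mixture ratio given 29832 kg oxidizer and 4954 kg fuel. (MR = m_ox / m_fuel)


MR = 29832 / 4954 = 6.02

6.02


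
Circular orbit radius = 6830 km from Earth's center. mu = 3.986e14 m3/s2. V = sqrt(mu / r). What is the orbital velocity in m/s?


V = sqrt(3.986e14 / 6830000) = 7639 m/s

7639 m/s


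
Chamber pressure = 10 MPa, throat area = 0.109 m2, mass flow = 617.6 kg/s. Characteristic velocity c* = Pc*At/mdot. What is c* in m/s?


c* = 10e6 * 0.109 / 617.6 = 1765 m/s

1765 m/s


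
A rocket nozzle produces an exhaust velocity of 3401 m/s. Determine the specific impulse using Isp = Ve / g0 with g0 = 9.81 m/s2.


Isp = Ve / g0 = 3401 / 9.81 = 346.7 s

346.7 s


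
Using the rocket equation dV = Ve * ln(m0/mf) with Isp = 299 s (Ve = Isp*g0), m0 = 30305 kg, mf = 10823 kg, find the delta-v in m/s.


Ve = 299 * 9.81 = 2933.19 m/s
dV = 2933.19 * ln(30305/10823) = 3020 m/s

3020 m/s


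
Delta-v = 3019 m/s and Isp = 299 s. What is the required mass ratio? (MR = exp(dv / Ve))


Ve = 299 * 9.81 = 2933.19 m/s
MR = exp(3019 / 2933.19) = 2.799

2.799


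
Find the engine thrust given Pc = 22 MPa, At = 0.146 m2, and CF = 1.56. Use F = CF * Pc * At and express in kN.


F = 1.56 * 22e6 * 0.146 = 5.0107e+06 N = 5010.7 kN

5010.7 kN


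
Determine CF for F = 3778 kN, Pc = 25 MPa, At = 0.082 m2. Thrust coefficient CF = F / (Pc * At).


CF = 3778000 / (25e6 * 0.082) = 1.84

1.84


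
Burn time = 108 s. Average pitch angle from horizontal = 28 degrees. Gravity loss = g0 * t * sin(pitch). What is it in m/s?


GL = 9.81 * 108 * sin(28 deg) = 497 m/s

497 m/s


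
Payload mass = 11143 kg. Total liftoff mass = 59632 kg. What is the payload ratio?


PR = 11143 / 59632 = 0.1869

0.1869


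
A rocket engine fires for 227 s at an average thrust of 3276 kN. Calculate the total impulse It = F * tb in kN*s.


It = 3276 * 227 = 743652 kN*s

743652 kN*s


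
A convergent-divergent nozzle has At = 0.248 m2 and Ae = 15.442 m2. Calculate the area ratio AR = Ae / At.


AR = 15.442 / 0.248 = 62.3

62.3


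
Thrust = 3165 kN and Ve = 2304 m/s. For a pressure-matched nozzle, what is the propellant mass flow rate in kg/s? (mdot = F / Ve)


mdot = F / Ve = 3165000 / 2304 = 1373.7 kg/s

1373.7 kg/s


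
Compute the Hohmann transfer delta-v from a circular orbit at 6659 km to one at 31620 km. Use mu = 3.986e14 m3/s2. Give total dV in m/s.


V1 = sqrt(mu/r1) = 7736.85 m/s
dV1 = V1*(sqrt(2*r2/(r1+r2)) - 1) = 2207.58 m/s
V2 = sqrt(mu/r2) = 3550.49 m/s
dV2 = V2*(1 - sqrt(2*r1/(r1+r2))) = 1456.24 m/s
Total dV = 3664 m/s

3664 m/s


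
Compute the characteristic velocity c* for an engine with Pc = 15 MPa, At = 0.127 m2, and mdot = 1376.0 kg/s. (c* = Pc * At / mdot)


c* = 15e6 * 0.127 / 1376.0 = 1384 m/s

1384 m/s


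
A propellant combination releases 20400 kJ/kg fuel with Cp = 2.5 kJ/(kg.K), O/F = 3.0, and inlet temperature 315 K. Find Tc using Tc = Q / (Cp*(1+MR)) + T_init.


Tc = 20400 / (2.5 * (1 + 3.0)) + 315 = 2355 K

2355 K


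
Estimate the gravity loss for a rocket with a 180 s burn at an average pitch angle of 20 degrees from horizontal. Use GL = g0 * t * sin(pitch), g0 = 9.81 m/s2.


GL = 9.81 * 180 * sin(20 deg) = 604 m/s

604 m/s


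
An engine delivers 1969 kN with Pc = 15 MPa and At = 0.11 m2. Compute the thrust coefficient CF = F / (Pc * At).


CF = 1969000 / (15e6 * 0.11) = 1.19

1.19


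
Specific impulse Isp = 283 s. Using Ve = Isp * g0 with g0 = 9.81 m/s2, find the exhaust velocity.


Ve = Isp * g0 = 283 * 9.81 = 2776.2 m/s

2776.2 m/s


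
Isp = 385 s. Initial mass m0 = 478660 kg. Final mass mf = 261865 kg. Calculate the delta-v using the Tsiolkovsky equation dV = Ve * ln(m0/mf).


Ve = 385 * 9.81 = 3776.85 m/s
dV = 3776.85 * ln(478660/261865) = 2278 m/s

2278 m/s


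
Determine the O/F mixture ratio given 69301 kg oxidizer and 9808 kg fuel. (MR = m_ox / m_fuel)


MR = 69301 / 9808 = 7.07

7.07


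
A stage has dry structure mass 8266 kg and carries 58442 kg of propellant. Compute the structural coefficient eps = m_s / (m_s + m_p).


eps = 8266 / (8266 + 58442) = 0.1239

0.1239


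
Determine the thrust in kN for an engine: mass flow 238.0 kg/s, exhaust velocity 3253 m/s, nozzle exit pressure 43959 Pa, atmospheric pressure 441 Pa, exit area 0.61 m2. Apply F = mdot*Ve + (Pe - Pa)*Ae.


F = 238.0 * 3253 + (43959 - 441) * 0.61 = 800760.0 N = 800.8 kN

800.8 kN


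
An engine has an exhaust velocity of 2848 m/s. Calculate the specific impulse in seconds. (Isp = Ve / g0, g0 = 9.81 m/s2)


Isp = Ve / g0 = 2848 / 9.81 = 290.3 s

290.3 s


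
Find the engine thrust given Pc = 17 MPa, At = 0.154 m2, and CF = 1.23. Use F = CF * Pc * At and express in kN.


F = 1.23 * 17e6 * 0.154 = 3.2201e+06 N = 3220.1 kN

3220.1 kN


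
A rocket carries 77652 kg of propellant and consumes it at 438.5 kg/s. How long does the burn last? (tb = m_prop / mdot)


tb = 77652 / 438.5 = 177.1 s

177.1 s
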